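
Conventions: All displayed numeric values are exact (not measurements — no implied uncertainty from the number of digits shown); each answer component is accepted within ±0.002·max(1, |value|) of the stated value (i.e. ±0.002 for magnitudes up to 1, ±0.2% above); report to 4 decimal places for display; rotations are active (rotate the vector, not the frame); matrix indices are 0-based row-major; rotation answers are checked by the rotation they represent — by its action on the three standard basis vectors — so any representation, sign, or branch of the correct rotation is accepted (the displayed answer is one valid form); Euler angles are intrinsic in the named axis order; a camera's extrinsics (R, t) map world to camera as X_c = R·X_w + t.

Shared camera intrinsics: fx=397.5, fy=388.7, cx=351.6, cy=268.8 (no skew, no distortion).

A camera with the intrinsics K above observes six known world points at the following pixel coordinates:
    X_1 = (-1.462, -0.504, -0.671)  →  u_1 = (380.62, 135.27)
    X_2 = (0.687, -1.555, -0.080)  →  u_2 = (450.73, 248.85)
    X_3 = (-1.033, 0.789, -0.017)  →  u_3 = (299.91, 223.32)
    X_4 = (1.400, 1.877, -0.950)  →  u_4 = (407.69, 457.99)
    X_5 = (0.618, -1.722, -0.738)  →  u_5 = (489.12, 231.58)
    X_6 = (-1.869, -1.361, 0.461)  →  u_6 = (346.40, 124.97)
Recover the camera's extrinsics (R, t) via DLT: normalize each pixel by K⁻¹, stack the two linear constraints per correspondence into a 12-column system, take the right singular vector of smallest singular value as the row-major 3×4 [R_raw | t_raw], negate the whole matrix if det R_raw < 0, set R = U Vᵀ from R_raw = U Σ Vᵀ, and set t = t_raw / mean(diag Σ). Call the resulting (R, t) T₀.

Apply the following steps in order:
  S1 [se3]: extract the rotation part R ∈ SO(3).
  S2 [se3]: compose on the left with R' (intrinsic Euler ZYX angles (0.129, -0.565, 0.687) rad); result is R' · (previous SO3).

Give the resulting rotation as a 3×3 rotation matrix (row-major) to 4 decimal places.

source (pnp_recover): camera pose = R=[0.4869 -0.5806 -0.6526; 0.8385 0.5199 0.1632; 0.2445 -0.6266 0.7399], t=(0.3399, -0.0900, 5.4498)
after S1 (rot_of_se3): [0.4869 -0.5806 -0.6526; 0.8385 0.5199 0.1632; 0.2445 -0.6266 0.7399]
after S2 (compose_so3): [-0.0384 -0.5069 -0.8611; 0.4924 0.7403 -0.4577; 0.8695 -0.4416 0.2212]

rotation (matrix) = ((-0.0384, -0.5069, -0.8611), (0.4924, 0.7403, -0.4577), (0.8695, -0.4416, 0.2212))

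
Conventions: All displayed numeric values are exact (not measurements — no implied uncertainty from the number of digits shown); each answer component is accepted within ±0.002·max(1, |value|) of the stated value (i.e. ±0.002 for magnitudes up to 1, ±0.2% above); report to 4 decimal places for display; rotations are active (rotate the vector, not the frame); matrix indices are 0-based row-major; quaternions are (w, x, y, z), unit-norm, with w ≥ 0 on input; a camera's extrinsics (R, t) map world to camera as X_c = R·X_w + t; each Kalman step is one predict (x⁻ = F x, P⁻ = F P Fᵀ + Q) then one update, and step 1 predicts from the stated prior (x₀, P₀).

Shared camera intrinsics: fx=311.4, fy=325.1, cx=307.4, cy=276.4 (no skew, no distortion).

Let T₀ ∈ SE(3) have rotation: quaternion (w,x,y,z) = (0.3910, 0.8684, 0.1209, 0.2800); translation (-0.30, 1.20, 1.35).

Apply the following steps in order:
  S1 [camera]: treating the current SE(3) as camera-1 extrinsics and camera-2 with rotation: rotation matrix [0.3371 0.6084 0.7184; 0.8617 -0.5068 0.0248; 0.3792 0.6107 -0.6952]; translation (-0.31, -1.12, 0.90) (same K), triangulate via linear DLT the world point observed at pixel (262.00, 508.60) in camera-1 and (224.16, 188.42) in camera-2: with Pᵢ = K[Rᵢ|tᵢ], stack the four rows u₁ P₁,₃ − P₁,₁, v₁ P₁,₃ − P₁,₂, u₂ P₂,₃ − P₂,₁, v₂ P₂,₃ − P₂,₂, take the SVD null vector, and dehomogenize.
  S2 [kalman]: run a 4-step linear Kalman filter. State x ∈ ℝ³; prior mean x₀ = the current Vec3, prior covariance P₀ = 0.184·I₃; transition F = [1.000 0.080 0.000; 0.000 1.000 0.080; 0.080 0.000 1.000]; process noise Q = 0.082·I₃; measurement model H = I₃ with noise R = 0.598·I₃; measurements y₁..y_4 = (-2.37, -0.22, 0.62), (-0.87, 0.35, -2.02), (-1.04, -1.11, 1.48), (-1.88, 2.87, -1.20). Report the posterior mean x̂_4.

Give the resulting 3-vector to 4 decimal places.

result = (-0.8958, 0.6580, -0.6493)

after S1 (triangulate): (0.8719, 0.5749, -1.4205)
after S2 (kf_track): (-0.8958, 0.6580, -0.6493)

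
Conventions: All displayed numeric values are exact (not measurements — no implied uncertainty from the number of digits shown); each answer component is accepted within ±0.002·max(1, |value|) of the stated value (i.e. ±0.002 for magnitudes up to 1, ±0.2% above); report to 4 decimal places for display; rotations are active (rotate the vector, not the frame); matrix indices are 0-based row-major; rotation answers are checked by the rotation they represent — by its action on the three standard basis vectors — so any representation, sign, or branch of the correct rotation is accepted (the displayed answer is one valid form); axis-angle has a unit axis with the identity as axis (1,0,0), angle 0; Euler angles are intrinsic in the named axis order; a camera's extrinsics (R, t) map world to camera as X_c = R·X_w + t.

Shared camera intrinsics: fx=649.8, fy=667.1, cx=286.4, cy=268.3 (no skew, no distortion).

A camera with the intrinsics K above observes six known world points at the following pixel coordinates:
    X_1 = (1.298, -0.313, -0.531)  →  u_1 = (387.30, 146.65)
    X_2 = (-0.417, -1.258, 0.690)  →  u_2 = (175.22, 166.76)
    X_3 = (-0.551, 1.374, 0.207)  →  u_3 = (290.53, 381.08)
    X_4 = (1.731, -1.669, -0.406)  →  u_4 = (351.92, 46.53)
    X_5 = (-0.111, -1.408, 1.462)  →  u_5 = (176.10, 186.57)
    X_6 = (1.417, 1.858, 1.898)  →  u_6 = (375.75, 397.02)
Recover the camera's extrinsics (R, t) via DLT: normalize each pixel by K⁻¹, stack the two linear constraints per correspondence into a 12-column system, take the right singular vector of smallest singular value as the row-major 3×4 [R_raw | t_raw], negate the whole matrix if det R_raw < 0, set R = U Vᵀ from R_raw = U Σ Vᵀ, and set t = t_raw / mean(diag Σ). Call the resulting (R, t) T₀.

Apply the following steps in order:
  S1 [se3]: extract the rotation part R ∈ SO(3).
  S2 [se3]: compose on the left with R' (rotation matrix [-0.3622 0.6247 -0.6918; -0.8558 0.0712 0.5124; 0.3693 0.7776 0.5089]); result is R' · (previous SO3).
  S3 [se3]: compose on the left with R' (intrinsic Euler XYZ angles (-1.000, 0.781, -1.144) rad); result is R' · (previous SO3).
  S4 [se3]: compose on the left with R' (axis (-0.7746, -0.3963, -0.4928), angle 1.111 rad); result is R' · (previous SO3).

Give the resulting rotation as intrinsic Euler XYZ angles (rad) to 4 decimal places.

rotation (euler_xyz) = (1.2924, 1.0769, -0.6212)

source (pnp_recover): camera pose = R=[0.8008 0.4458 -0.4000; -0.2725 0.8659 0.4195; 0.5334 -0.2270 0.8149], t=(-0.0500, -0.3999, 6.5096)
after S1 (rot_of_se3): [0.8008 0.4458 -0.4000; -0.2725 0.8659 0.4195; 0.5334 -0.2270 0.8149]
after S2 (compose_so3): [-0.8293 0.5364 -0.1567; -0.4314 -0.4362 0.7897; 0.3553 0.7225 0.5932]
after S3 (compose_so3): [-0.2726 0.3843 0.8820; 0.9597 0.1740 0.2208; -0.0687 0.9066 -0.4163]
after S4 (compose_so3): [0.3855 0.2759 0.8805; 0.5285 0.7162 -0.4558; -0.7564 0.6410 0.1303]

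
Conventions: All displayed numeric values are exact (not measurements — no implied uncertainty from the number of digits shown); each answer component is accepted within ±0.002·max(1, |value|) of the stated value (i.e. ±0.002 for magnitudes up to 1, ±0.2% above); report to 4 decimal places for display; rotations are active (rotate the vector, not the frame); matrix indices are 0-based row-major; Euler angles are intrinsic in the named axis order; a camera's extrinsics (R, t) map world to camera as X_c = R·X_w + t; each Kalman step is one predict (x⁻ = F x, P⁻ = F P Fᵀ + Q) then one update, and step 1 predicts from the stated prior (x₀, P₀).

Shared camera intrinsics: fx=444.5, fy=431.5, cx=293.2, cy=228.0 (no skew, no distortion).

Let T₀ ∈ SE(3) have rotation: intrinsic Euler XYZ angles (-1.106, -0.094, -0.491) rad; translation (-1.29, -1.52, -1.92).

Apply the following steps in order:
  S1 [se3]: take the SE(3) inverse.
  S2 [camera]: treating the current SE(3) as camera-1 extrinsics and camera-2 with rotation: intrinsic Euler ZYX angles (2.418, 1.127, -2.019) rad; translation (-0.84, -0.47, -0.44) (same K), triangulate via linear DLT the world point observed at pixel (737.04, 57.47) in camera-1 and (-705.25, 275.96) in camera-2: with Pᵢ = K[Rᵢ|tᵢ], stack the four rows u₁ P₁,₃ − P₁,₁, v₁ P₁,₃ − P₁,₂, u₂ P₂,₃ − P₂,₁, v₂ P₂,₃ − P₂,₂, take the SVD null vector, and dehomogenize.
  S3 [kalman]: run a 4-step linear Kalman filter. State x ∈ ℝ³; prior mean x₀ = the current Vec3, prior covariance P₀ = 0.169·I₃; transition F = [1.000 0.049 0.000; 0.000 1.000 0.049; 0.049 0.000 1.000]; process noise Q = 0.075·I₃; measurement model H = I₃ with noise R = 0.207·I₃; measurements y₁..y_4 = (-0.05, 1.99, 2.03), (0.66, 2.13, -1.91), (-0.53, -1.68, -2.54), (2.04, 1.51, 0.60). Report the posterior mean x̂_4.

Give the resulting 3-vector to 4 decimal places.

after S1 (invert_se3): R=[0.8780 -0.1374 0.4586; 0.4694 0.4348 -0.7685; -0.0939 0.8900 0.4463], t=(1.8043, -0.2089, 2.0885)
after S2 (triangulate): (-0.6167, -0.8651, -0.5584)
after S3 (kf_track): (0.8632, 0.6524, -0.4838)

result = (0.8632, 0.6524, -0.4838)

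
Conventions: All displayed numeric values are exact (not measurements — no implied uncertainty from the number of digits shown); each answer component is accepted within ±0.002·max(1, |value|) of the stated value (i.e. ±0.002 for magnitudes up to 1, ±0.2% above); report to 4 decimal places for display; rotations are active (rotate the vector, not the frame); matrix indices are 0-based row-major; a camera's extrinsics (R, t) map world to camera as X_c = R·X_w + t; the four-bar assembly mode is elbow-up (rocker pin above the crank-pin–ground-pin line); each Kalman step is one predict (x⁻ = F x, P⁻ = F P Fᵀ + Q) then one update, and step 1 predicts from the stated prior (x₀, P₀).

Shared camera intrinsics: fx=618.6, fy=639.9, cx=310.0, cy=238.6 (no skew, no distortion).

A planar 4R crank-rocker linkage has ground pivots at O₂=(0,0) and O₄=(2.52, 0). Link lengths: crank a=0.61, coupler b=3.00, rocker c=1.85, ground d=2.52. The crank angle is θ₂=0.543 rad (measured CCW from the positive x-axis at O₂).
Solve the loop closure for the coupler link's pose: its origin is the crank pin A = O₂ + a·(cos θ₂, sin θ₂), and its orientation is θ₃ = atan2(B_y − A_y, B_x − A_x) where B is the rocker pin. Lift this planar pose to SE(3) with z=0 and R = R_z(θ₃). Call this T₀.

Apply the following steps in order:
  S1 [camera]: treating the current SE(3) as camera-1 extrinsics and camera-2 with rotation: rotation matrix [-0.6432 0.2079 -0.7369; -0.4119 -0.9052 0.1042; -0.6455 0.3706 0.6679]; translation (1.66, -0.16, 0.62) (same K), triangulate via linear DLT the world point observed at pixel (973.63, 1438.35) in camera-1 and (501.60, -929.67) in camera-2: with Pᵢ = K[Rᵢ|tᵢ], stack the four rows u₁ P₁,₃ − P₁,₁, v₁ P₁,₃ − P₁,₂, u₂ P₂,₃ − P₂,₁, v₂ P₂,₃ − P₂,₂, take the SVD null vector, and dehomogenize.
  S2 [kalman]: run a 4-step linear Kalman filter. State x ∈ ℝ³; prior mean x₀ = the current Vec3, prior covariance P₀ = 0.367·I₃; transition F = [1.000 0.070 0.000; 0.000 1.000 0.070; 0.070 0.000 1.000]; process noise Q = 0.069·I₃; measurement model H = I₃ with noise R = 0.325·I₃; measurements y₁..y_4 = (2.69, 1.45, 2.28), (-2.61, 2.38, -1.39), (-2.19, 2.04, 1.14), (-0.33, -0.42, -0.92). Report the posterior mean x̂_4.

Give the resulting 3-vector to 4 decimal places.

result = (-0.5657, 1.0049, 0.0015)

source (fourbar_fk): coupler pose = R=[0.8812 -0.4728 0.0000; 0.4728 0.8812 0.0000; 0.0000 0.0000 1.0000], t=(0.5223, 0.3152, 0.0000)
after S1 (triangulate): (1.3180, 1.1737, 1.0521)
after S2 (kf_track): (-0.5657, 1.0049, 0.0015)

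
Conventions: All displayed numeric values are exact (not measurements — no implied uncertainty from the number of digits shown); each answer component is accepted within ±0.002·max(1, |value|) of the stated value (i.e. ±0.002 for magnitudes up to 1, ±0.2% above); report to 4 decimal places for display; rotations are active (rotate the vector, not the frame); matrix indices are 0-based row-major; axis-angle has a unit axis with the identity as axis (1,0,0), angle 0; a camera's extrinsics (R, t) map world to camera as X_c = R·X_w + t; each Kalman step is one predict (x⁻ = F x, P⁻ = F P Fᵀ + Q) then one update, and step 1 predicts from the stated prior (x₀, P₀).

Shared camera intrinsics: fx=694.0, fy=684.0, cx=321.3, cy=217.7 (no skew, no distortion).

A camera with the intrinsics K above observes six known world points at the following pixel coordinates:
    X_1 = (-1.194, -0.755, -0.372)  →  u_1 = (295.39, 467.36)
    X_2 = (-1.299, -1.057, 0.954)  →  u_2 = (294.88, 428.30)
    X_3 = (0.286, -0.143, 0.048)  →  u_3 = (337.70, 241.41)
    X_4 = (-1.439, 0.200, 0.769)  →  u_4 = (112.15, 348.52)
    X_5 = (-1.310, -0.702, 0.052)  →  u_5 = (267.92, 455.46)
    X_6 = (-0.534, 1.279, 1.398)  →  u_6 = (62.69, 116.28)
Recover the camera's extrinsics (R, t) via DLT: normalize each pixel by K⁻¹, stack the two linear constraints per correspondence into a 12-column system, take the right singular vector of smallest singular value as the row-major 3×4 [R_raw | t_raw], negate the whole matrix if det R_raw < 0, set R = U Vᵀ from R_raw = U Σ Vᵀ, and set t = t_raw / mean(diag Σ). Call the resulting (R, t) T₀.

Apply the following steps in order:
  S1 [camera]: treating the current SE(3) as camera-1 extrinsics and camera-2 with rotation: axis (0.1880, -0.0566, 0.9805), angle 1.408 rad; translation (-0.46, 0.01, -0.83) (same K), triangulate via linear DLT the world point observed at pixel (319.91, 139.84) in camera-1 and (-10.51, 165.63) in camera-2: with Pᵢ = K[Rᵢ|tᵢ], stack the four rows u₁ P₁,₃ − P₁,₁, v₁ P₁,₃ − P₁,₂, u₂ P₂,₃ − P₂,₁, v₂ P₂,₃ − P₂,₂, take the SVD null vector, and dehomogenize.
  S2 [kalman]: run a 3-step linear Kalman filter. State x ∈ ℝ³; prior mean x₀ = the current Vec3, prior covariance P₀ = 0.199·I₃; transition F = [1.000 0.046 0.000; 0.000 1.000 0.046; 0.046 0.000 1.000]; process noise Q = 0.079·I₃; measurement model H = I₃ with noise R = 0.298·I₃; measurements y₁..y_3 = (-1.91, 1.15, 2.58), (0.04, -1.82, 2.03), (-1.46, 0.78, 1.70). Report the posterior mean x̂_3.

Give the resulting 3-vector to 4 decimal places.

source (pnp_recover): camera pose = R=[0.5682 -0.8157 -0.1082; -0.6788 -0.3904 -0.6219; 0.4651 0.4268 -0.7756], t=(-0.1501, 0.3501, 5.2127)
after S1 (triangulate): (0.2682, -0.1402, 1.1596)
after S2 (kf_track): (-0.8532, 0.1034, 1.8002)

result = (-0.8532, 0.1034, 1.8002)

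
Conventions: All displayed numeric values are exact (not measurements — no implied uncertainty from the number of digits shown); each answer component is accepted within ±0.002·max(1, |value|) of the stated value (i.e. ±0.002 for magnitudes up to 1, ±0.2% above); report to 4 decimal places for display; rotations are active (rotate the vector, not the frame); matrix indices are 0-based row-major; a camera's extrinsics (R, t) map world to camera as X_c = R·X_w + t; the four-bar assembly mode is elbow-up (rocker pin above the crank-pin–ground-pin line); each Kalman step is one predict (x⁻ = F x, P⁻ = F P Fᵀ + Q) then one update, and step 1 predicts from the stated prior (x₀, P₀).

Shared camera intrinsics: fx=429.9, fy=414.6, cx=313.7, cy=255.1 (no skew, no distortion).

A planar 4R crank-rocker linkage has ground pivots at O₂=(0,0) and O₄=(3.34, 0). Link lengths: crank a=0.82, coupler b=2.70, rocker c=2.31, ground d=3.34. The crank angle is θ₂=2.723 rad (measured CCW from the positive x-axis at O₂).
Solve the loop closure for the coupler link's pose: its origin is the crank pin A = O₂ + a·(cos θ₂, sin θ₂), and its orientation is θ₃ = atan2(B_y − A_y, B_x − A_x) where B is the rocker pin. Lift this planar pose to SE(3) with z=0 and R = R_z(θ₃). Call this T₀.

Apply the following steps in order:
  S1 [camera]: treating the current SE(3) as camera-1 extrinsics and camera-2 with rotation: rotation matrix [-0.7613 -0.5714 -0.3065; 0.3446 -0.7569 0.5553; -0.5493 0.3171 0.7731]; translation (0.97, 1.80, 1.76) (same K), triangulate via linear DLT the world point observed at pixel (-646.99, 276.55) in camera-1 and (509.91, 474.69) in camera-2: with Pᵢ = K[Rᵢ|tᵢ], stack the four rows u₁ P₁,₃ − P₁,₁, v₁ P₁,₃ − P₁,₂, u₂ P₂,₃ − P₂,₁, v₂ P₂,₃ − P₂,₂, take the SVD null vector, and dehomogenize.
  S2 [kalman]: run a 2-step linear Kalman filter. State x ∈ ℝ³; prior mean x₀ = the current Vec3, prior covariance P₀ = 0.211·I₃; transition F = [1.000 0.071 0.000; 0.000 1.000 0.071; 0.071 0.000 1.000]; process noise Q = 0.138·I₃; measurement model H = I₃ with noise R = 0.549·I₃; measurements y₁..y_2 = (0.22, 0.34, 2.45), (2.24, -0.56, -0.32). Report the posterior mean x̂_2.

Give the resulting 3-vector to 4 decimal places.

result = (0.4912, 0.0824, 0.7495)

source (fourbar_fk): coupler pose = R=[0.8882 -0.4594 0.0000; 0.4594 0.8882 0.0000; 0.0000 0.0000 1.0000], t=(-0.7492, 0.3333, 0.0000)
after S1 (triangulate): (-1.1611, 0.2750, 0.8533)
after S2 (kf_track): (0.4912, 0.0824, 0.7495)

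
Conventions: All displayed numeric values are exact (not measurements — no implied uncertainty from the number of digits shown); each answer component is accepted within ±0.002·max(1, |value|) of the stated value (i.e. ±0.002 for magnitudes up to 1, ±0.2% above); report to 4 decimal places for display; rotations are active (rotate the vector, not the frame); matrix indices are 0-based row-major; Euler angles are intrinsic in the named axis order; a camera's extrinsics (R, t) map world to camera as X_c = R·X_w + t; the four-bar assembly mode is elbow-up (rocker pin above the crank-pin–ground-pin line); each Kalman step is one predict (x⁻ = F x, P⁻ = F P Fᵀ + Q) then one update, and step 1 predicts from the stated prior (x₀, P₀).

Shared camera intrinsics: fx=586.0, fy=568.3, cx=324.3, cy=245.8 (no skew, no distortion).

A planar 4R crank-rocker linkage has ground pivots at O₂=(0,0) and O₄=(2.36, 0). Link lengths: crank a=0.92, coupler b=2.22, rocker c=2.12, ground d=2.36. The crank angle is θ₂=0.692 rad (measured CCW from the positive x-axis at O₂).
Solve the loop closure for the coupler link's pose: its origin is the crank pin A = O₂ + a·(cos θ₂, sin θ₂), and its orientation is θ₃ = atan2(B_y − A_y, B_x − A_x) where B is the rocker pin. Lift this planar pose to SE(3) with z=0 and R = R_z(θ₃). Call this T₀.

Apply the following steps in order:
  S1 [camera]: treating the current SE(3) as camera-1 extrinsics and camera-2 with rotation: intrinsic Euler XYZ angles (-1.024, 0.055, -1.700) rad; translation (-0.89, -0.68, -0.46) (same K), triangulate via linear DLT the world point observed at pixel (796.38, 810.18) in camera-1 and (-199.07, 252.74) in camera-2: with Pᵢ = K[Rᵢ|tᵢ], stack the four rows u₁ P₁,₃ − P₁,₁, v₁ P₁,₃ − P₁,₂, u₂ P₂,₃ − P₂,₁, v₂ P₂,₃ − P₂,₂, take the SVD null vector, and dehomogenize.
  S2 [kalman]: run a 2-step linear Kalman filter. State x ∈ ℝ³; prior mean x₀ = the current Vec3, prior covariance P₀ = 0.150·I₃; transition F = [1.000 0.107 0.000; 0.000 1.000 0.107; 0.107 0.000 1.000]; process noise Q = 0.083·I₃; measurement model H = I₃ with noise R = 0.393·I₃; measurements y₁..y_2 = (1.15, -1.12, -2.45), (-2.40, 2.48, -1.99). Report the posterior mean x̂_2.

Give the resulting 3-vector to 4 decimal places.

source (fourbar_fk): coupler pose = R=[0.7235 -0.6903 0.0000; 0.6903 0.7235 0.0000; 0.0000 0.0000 1.0000], t=(0.7084, 0.5870, 0.0000)
after S1 (triangulate): (0.6226, 0.2615, 1.2144)
after S2 (kf_track): (-0.4112, 0.6580, -0.7749)

result = (-0.4112, 0.6580, -0.7749)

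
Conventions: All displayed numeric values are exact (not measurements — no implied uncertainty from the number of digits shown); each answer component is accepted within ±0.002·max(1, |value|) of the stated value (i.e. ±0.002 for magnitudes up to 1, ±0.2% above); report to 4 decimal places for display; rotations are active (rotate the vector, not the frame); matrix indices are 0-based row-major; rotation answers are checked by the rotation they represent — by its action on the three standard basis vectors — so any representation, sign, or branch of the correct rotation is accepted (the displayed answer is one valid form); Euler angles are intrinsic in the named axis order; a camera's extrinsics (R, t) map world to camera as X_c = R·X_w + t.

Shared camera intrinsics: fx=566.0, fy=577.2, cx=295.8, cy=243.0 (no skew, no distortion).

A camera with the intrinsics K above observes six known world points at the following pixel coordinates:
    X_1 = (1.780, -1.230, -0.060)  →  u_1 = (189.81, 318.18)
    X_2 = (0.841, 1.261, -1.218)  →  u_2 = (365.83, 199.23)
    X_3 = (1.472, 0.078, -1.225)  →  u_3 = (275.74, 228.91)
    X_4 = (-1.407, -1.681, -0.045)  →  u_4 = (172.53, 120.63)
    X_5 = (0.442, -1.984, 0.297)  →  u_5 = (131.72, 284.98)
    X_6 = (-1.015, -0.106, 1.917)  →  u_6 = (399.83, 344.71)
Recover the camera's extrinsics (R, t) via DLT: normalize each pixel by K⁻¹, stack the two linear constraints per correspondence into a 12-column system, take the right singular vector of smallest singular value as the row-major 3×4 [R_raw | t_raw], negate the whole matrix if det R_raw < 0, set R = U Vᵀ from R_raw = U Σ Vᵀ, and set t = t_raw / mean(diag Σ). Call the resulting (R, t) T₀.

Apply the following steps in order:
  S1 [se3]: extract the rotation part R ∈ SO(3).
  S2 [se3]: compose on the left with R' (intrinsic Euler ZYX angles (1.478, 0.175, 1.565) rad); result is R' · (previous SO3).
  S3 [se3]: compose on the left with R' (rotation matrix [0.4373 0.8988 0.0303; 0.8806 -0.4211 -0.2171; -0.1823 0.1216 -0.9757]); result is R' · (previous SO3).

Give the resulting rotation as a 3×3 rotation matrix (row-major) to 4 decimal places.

rotation (matrix) = ((0.1646, 0.9762, 0.1412), (0.5887, 0.0176, -0.8082), (-0.7914, 0.2162, -0.5718))

source (pnp_recover): camera pose = R=[-0.2384 0.9478 0.2117; 0.6129 -0.0223 0.7898; 0.7533 0.3181 -0.5756], t=(0.2500, -0.1300, 6.2401)
after S1 (rot_of_se3): [-0.2384 0.9478 0.2117; 0.6129 -0.0223 0.7898; 0.7533 0.3181 -0.5756]
after S2 (compose_so3): [0.7347 0.4030 -0.5457; -0.1962 0.8963 0.3977; 0.6494 -0.1851 0.7376]
after S3 (compose_so3): [0.1646 0.9762 0.1412; 0.5887 0.0176 -0.8082; -0.7914 0.2162 -0.5718]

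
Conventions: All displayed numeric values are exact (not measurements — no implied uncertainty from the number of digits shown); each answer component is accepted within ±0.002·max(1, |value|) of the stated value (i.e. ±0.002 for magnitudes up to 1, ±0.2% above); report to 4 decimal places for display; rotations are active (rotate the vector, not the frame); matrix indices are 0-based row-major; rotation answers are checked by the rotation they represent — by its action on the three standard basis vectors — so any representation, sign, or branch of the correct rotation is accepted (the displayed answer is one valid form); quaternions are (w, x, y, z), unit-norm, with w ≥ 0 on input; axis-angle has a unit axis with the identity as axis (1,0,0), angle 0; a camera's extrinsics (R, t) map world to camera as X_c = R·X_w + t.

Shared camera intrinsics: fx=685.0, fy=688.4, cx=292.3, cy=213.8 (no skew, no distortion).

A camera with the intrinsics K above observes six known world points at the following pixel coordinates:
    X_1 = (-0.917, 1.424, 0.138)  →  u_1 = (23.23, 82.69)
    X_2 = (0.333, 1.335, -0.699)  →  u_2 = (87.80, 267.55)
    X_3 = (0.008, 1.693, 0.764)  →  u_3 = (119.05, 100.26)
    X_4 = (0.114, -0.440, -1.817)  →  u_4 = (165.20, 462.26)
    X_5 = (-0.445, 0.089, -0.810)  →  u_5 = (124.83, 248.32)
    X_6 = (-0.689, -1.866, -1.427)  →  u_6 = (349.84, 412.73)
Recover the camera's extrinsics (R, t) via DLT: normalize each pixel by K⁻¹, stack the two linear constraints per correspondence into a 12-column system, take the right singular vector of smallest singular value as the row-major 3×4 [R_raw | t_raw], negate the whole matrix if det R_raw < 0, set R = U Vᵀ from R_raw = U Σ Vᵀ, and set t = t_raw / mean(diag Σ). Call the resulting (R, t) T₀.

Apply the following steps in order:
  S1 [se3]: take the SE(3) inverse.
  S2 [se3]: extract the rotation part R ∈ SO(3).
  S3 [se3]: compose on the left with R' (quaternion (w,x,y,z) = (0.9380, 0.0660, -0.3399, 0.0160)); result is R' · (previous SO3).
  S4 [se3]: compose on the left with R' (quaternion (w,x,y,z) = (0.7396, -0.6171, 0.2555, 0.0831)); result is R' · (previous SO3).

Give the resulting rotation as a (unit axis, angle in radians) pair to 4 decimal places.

source (pnp_recover): camera pose = R=[0.4495 -0.8115 0.3734; 0.5401 -0.0861 -0.8372; 0.7115 0.5780 0.3996], t=(-0.4500, -0.2200, 4.7801)
after S1 (invert_se3): R=[0.4495 0.5401 0.7115; -0.8115 -0.0861 0.5780; 0.3734 -0.8372 0.3996], t=(-3.0800, -3.1470, -1.9261)
after S2 (rot_of_se3): [0.4495 0.5401 0.7115; -0.8115 -0.0861 0.5780; 0.3734 -0.8372 0.3996]
after S3 (compose_so3): [0.1689 0.9535 0.2495; -0.8610 0.0195 0.5083; 0.4798 -0.3006 0.8242]
after S4 (compose_so3): [0.6539 0.7246 0.2177; 0.2325 -0.4663 0.8535; 0.7199 -0.5075 -0.4734]

rotation (axis_angle) = ((-0.8885, -0.3278, -0.3212), 2.2691)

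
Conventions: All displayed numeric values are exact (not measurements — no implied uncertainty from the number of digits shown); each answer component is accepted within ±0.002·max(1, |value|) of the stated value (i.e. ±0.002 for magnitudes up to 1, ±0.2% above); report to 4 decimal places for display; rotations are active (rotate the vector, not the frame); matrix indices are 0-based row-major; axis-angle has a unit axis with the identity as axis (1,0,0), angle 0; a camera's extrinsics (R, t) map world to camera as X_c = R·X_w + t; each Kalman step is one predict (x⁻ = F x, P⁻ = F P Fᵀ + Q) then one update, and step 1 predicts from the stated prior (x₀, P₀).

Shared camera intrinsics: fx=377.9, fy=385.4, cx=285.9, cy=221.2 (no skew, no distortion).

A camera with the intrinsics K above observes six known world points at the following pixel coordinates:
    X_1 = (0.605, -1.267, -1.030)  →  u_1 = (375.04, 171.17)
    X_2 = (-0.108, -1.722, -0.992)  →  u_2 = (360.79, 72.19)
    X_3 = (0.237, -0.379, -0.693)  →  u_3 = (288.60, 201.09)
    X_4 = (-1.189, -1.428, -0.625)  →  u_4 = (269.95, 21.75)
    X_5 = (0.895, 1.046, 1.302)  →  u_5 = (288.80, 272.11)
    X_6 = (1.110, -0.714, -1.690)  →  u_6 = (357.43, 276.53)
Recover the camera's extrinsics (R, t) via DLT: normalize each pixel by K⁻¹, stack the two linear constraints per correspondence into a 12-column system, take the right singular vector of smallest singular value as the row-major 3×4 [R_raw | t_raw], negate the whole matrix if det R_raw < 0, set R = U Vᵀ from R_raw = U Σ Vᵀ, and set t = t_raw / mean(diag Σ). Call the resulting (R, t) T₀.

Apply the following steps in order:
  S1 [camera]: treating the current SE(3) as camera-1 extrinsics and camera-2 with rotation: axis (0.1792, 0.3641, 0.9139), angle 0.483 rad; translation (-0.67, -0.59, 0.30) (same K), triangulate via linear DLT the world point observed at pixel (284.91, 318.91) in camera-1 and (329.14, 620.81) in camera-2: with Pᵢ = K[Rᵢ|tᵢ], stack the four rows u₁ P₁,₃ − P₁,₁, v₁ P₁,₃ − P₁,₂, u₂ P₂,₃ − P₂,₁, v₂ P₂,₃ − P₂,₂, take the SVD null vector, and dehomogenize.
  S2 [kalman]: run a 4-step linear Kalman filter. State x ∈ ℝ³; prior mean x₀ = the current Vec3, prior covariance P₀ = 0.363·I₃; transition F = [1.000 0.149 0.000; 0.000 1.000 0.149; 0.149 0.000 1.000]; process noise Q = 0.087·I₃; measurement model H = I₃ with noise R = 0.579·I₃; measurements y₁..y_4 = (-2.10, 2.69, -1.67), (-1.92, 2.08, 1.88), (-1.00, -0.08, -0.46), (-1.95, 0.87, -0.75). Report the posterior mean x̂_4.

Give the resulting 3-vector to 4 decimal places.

source (pnp_recover): camera pose = R=[0.6574 -0.6955 0.2901; 0.7512 0.6351 -0.1799; -0.0591 0.3362 0.9399], t=(-0.1900, -0.2701, 4.7804)
after S1 (triangulate): (1.4123, 1.5196, 1.0417)
after S2 (kf_track): (-0.9707, 1.0354, -0.3591)

result = (-0.9707, 1.0354, -0.3591)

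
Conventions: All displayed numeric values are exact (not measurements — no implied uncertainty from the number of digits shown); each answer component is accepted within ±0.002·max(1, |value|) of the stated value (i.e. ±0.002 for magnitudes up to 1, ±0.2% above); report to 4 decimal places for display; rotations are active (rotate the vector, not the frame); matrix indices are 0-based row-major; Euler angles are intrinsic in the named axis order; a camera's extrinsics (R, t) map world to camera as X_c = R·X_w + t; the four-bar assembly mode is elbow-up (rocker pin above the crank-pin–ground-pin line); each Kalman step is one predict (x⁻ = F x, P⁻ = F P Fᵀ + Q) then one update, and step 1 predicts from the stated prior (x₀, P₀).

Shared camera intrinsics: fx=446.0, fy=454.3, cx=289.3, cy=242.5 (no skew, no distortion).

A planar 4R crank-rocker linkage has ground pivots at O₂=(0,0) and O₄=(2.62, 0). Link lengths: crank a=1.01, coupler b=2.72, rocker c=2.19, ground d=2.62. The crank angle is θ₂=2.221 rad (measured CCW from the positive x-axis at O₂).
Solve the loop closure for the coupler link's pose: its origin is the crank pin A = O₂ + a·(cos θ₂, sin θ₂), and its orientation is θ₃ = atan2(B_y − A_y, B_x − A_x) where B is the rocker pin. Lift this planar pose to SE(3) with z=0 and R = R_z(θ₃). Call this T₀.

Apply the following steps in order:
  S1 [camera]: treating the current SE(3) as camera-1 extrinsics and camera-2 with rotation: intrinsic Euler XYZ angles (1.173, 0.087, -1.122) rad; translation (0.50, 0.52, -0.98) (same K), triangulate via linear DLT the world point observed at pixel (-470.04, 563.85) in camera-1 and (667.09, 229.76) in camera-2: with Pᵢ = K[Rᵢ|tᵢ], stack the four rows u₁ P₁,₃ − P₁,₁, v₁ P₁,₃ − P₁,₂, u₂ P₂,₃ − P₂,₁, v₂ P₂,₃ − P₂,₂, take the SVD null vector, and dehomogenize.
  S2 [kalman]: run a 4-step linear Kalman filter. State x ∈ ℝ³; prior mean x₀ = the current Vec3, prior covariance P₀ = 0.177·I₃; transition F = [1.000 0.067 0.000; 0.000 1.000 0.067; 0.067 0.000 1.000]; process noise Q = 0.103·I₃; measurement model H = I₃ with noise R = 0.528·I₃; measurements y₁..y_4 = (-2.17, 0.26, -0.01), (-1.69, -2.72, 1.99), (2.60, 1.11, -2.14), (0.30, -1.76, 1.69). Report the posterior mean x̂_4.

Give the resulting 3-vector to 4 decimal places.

source (fourbar_fk): coupler pose = R=[0.8915 -0.4530 0.0000; 0.4530 0.8915 0.0000; 0.0000 0.0000 1.0000], t=(-0.6114, 0.8039, 0.0000)
after S1 (triangulate): (-1.2596, 0.6928, 1.2030)
after S2 (kf_track): (0.0041, -0.5208, 0.5308)

result = (0.0041, -0.5208, 0.5308)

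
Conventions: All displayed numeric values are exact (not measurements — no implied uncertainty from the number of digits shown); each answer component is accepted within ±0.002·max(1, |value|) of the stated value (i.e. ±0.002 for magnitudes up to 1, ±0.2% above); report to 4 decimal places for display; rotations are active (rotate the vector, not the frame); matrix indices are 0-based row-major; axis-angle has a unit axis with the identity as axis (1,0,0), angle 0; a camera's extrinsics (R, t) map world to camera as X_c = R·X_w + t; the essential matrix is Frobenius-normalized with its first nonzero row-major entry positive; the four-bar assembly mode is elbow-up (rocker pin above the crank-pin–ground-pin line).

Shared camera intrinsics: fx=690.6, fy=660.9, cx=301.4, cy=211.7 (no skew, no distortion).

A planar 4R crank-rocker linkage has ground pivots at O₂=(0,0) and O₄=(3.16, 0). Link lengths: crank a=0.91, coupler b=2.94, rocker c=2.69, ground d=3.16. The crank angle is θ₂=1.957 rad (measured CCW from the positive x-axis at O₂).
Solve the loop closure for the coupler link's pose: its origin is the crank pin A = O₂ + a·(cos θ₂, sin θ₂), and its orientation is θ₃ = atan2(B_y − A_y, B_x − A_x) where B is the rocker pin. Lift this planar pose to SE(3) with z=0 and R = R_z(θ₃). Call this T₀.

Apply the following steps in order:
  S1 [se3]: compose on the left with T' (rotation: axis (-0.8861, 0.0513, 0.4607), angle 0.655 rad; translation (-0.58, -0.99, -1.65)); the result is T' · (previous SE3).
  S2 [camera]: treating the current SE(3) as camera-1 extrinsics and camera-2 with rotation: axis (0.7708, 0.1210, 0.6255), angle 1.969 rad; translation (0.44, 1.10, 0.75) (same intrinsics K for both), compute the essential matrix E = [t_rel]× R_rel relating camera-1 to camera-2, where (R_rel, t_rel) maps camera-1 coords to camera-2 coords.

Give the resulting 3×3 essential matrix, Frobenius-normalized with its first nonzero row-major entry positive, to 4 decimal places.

matrix = [0.0385 -0.1423 0.0722; -0.1891 0.6045 -0.2682; -0.4300 0.1123 0.5499]

source (fourbar_fk): coupler pose = R=[0.8320 -0.5547 0.0000; 0.5547 0.8320 0.0000; 0.0000 0.0000 1.0000], t=(-0.3428, 0.8430, 0.0000)
after S1 (compose_se3): R=[0.6342 -0.7714 -0.0532; 0.6659 0.5098 0.5447; -0.3930 -0.3808 0.8370], t=(-1.1520, -0.4140, -2.0612)
after S2 (essential): [0.0385 -0.1423 0.0722; -0.1891 0.6045 -0.2682; -0.4300 0.1123 0.5499]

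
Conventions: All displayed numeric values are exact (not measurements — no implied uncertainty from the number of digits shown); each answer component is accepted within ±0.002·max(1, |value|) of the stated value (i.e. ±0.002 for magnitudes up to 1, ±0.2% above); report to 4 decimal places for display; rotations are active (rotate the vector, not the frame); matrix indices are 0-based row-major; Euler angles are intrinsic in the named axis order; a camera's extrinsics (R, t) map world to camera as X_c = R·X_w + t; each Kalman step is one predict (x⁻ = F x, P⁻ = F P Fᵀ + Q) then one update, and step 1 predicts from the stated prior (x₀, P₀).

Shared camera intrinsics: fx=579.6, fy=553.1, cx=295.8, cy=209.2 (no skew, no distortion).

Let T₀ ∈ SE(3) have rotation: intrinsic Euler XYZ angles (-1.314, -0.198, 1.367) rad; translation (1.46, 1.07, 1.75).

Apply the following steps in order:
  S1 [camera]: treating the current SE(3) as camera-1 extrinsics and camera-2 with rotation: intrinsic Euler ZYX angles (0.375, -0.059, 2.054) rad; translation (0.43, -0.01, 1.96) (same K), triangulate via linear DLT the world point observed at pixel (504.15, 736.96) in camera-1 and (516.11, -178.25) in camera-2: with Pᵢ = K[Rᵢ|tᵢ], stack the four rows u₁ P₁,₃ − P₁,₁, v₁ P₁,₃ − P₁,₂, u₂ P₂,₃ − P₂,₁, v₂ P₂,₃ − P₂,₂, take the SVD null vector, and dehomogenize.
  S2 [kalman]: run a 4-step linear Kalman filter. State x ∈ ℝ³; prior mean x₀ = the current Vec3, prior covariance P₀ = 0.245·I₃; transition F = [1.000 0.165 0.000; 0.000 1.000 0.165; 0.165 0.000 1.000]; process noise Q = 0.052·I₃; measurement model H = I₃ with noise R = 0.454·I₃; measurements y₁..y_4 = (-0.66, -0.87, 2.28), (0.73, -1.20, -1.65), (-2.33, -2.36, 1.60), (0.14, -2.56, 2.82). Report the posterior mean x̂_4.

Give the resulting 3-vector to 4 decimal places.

after S1 (triangulate): (-0.2346, 0.4230, 1.1753)
after S2 (kf_track): (-0.6816, -1.2052, 1.1220)

result = (-0.6816, -1.2052, 1.1220)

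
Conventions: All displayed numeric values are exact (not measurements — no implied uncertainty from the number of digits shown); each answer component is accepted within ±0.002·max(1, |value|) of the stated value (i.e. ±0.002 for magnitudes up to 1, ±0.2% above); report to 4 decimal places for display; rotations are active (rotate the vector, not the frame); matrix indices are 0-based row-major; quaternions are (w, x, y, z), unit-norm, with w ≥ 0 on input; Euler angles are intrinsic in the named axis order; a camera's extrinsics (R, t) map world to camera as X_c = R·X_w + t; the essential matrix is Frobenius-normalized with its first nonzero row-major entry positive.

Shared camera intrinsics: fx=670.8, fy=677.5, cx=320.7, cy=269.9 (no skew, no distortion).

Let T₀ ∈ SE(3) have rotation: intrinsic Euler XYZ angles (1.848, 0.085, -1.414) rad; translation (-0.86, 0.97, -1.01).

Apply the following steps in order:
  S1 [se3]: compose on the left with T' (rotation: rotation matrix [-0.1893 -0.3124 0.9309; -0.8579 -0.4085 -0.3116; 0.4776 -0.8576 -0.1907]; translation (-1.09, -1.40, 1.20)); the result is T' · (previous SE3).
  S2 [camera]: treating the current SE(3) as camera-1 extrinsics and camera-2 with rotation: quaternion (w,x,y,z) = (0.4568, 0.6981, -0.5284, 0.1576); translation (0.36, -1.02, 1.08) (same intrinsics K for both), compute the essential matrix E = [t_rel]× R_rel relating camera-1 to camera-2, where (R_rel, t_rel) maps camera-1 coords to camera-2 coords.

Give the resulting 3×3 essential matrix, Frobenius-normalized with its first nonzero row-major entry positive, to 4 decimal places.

matrix = [0.3470 -0.2665 -0.5378; 0.3552 -0.4103 0.4489; 0.1024 -0.0913 -0.0669]

after S1 (compose_se3): R=[-0.9989 -0.0370 0.0295; 0.0458 -0.9138 0.4036; 0.0120 0.4045 0.9145], t=(-2.1704, -0.7437, 0.1500)
after S2 (essential): [0.3470 -0.2665 -0.5378; 0.3552 -0.4103 0.4489; 0.1024 -0.0913 -0.0669]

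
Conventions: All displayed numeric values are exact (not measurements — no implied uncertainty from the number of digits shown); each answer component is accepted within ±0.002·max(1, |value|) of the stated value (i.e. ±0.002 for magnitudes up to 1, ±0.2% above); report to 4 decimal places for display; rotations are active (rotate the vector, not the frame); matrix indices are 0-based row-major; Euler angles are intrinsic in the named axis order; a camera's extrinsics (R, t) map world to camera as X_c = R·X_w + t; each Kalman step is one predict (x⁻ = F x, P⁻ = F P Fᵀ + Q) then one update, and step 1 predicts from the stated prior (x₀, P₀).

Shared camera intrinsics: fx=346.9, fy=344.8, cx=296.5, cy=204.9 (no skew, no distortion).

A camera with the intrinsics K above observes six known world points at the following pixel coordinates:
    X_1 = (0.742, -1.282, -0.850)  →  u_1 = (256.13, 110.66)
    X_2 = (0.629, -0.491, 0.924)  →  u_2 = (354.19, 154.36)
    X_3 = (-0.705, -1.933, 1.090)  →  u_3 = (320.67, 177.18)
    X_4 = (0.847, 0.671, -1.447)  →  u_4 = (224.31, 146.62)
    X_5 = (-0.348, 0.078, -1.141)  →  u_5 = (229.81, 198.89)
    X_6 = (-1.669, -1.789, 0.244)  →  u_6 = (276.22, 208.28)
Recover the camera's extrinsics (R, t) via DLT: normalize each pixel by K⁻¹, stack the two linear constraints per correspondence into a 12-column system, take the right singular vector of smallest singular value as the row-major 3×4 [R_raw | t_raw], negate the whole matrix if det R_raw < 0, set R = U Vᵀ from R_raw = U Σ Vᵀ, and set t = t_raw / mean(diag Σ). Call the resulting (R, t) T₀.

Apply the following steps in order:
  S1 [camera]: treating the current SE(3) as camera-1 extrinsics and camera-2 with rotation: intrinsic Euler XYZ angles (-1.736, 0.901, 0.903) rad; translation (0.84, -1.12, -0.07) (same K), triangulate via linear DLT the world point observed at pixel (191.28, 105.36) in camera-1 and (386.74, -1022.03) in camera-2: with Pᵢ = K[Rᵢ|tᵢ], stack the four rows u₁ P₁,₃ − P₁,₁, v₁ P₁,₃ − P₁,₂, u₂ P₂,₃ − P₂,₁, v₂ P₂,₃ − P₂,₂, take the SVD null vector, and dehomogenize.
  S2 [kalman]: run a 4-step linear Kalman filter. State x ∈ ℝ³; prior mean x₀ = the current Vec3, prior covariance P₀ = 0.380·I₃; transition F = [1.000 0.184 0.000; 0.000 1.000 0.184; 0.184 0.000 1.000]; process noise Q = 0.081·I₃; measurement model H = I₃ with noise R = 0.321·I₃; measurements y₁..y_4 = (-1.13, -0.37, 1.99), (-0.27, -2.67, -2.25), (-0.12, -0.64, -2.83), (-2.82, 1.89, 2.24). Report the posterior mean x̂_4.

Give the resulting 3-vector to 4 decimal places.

source (pnp_recover): camera pose = R=[0.2890 0.1676 0.9425; -0.8035 0.5777 0.1437; -0.5205 -0.7988 0.3016], t=(0.0698, -0.2598, 5.9086)
after S1 (triangulate): (0.4538, -1.6064, -1.9743)
after S2 (kf_track): (-1.3528, -0.1866, -0.0951)

result = (-1.3528, -0.1866, -0.0951)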